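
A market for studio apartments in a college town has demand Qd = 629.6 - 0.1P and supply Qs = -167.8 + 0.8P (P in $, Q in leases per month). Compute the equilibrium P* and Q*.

P* = 886, Q* = 541

The market clears where 629.6 - 0.1P = -167.8 + 0.8P. Rearranging, 0.9P = 797.4, hence P* = 886.
Then Q* = 629.6 - 0.1(886) = 541.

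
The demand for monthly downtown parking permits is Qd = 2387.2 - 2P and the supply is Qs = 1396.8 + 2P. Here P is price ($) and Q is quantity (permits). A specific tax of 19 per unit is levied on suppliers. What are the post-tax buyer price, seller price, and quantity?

P_b = 257.1, P_s = 238.1, Q = 1873

The tax drives a wedge P_b - P_s = 19. Substituting P_s = P_b - 19 into supply: Qs = 1358.8 + 2P_b.
Market clearing requires 2387.2 - 2P_b = 1358.8 + 2P_b; hence 1028.4 = 4P_b and P_b = 257.1.
Then P_s = 257.1 - 19 = 238.1 and Q = 2387.2 - 2(257.1) = 1873.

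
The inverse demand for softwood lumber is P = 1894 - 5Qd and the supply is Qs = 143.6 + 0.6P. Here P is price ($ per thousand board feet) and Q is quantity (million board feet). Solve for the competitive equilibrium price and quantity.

P* = 294, Q* = 320

Inverting to quantity form: Qd = 378.8 - 0.2P.
The market clears where 378.8 - 0.2P = 143.6 + 0.6P. Rearranging, 0.8P = 235.2, hence P* = 294.
Plugging P* into demand: Q* = 378.8 - 0.2(294) = 320.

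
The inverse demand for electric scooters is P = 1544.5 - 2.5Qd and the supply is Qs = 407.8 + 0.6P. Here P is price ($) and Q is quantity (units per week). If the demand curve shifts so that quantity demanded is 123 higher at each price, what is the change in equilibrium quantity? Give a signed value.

Rewriting in direct form: Qd = 617.8 - 0.4P.
The market clears where 617.8 - 0.4P = 407.8 + 0.6P. Rearranging, P = 210, hence P* = 210.
From the demand curve, Q* = 617.8 - 0.4(210) = 533.8.
After the shift, demand is Qd = 740.8 - 0.4P.
The new intersection has 333 = P, i.e. P = 333, Q = 607.6.
ΔQ = 607.6 - 533.8 = 73.8.

ΔQ = 73.8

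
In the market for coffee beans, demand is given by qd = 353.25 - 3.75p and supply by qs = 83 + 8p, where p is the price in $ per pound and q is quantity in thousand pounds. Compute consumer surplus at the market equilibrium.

Consumer surplus = 9505.2

Set qd = qs: 353.25 - 3.75p = 83 + 8p, so 270.25 = 11.75p and p* = 23.
Then q* = 353.25 - 3.75(23) = 267.
Demand choke price (qd = 0): p = 353.25/3.75 = 94.2. Consumer surplus = ½ × (94.2 - 23) × 267 = 9505.2.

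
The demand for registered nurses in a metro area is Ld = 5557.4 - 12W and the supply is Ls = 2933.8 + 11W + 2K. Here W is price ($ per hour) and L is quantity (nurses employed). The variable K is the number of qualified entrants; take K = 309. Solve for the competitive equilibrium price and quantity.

W* = 87.2, L* = 4511

With K = 309, supply is Ls = 3551.8 + 11W.
The market clears where 5557.4 - 12W = 3551.8 + 11W. Rearranging, 23W = 2005.6, hence W* = 87.2.
From the demand curve, L* = 5557.4 - 12(87.2) = 4511.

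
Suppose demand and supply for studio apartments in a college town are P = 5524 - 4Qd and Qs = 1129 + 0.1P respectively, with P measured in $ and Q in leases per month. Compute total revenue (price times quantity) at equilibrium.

Total revenue = 864720

Inverting to quantity form: Qd = 1381 - 0.25P.
Equating demand and supply, 1381 - 0.25P = 1129 + 0.1P gives 0.35P = 252, so P* = 720.
From the demand curve, Q* = 1381 - 0.25(720) = 1201.
Total revenue = P* × Q* = 720 × 1201 = 864720.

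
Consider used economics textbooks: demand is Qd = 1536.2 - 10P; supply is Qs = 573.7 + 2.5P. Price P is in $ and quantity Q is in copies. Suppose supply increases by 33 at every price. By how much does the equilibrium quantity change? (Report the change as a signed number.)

ΔQ = 26.4

At equilibrium Qd = Qs, so 1536.2 - 10P = 573.7 + 2.5P; collecting terms, 962.5 = 12.5P and P* = 77.
Then Q* = 1536.2 - 10(77) = 766.2.
After the shift, supply is Qs = 606.7 + 2.5P.
New equilibrium: 929.5 = 12.5P, so P = 74.36 and Q = 792.6.
ΔQ = 792.6 - 766.2 = 26.4.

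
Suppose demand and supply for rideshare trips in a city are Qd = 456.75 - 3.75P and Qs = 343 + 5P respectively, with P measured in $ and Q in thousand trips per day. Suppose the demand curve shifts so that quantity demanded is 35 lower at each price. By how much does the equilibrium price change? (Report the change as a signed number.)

ΔP = -4

Set Qd = Qs: 456.75 - 3.75P = 343 + 5P, so 113.75 = 8.75P and P* = 13.
Then Q* = 456.75 - 3.75(13) = 408.
After the shift, demand is Qd = 421.75 - 3.75P.
The new intersection has 78.75 = 8.75P, i.e. P = 9, Q = 388.
ΔP = 9 - 13 = -4.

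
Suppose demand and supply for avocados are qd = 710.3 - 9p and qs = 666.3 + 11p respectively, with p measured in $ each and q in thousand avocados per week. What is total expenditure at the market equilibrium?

Total expenditure = 1519.1

The market clears where 710.3 - 9p = 666.3 + 11p. Rearranging, 20p = 44, hence p* = 2.2.
Substitute back: q* = 710.3 - 9(2.2) = 690.5.
Total expenditure = p* × q* = 2.2 × 690.5 = 1519.1.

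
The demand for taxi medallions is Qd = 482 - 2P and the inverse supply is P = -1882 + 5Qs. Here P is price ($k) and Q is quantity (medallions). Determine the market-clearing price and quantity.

P* = 48, Q* = 386

Solving each curve for Q: Qs = 376.4 + 0.2P.
Equating demand and supply, 482 - 2P = 376.4 + 0.2P gives 2.2P = 105.6, so P* = 48.
Substitute back: Q* = 482 - 2(48) = 386.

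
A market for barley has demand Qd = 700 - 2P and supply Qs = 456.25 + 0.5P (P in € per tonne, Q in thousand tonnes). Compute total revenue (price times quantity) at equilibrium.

Total revenue = 49237.5

At equilibrium Qd = Qs, so 700 - 2P = 456.25 + 0.5P; collecting terms, 243.75 = 2.5P and P* = 97.5.
From the demand curve, Q* = 700 - 2(97.5) = 505.
Total revenue = P* × Q* = 97.5 × 505 = 49237.5.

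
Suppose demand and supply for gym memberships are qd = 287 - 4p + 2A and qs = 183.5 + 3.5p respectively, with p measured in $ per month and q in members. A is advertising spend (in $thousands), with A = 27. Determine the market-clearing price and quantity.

p* = 21, q* = 257

With A = 27, demand is qd = 341 - 4p.
At equilibrium qd = qs, so 341 - 4p = 183.5 + 3.5p; collecting terms, 157.5 = 7.5p and p* = 21.
Then q* = 341 - 4(21) = 257.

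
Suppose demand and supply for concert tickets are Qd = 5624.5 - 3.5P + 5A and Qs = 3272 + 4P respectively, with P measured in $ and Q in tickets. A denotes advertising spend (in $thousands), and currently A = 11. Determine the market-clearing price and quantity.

With A = 11, demand is Qd = 5679.5 - 3.5P.
Set Qd = Qs: 5679.5 - 3.5P = 3272 + 4P, so 2407.5 = 7.5P and P* = 321.
Then Q* = 5679.5 - 3.5(321) = 4556.

P* = 321, Q* = 4556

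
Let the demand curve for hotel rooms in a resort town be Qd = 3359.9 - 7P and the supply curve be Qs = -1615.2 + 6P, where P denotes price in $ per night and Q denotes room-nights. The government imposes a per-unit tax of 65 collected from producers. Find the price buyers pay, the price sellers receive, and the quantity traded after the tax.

The tax drives a wedge P_b - P_s = 65. Substituting P_s = P_b - 65 into supply: Qs = -2005.2 + 6P_b.
Set Qd = Qs: 3359.9 - 7P_b = -2005.2 + 6P_b, so 5365.1 = 13P_b and P_b = 412.7.
Then P_s = 412.7 - 65 = 347.7 and Q = 3359.9 - 7(412.7) = 471.

P_b = 412.7, P_s = 347.7, Q = 471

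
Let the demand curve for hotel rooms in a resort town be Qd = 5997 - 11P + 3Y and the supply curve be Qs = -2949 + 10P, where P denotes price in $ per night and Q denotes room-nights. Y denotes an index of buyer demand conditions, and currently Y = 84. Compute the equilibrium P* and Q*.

With Y = 84, demand is Qd = 6249 - 11P.
Set Qd = Qs: 6249 - 11P = -2949 + 10P, so 9198 = 21P and P* = 438.
Substitute back: Q* = 6249 - 11(438) = 1431.

P* = 438, Q* = 1431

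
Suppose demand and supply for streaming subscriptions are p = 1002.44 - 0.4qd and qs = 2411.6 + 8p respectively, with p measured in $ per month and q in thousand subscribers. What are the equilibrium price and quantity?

p* = 9, q* = 2483.6

Inverting to quantity form: qd = 2506.1 - 2.5p.
Equating demand and supply, 2506.1 - 2.5p = 2411.6 + 8p gives 10.5p = 94.5, so p* = 9.
Substitute back: q* = 2506.1 - 2.5(9) = 2483.6.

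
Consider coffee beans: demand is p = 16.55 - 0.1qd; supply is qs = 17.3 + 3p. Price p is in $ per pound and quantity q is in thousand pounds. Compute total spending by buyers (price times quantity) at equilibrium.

Total spending by buyers = 587.1

In direct form, qd = 165.5 - 10p.
At equilibrium qd = qs, so 165.5 - 10p = 17.3 + 3p; collecting terms, 148.2 = 13p and p* = 11.4.
Then q* = 165.5 - 10(11.4) = 51.5.
Total spending by buyers = p* × q* = 11.4 × 51.5 = 587.1.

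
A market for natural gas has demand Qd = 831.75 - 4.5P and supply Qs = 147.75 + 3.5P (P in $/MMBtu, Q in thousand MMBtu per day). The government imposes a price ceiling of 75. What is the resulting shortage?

With P fixed at 75, quantity demanded is 494.25 and quantity supplied is 410.25.
Shortage = Qd - Qs = 494.25 - 410.25 = 84.

Shortage = 84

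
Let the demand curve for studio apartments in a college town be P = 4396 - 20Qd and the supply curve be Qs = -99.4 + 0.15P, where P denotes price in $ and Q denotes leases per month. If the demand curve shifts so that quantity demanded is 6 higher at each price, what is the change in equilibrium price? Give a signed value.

ΔP = 30

In direct form, Qd = 219.8 - 0.05P.
The market clears where 219.8 - 0.05P = -99.4 + 0.15P. Rearranging, 0.2P = 319.2, hence P* = 1596.
Then Q* = 219.8 - 0.05(1596) = 140.
After the shift, demand is Qd = 225.8 - 0.05P.
Re-solving, 0.2P = 325.2 gives P = 1626 and Q = 144.5.
ΔP = 1626 - 1596 = 30.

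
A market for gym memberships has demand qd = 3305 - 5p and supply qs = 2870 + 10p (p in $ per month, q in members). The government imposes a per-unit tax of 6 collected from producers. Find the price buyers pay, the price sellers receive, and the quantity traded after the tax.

p_b = 33, p_s = 27, q = 3140

The tax drives a wedge p_b - p_s = 6. Substituting p_s = p_b - 6 into supply: qs = 2810 + 10p_b.
Market clearing requires 3305 - 5p_b = 2810 + 10p_b; hence 495 = 15p_b and p_b = 33.
So p_s = 27 and the quantity traded is q = 3305 - 5(33) = 3140.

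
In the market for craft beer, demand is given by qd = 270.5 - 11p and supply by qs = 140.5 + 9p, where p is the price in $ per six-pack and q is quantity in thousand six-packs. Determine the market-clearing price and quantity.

p* = 6.5, q* = 199

Equating demand and supply, 270.5 - 11p = 140.5 + 9p gives 20p = 130, so p* = 6.5.
Substitute back: q* = 270.5 - 11(6.5) = 199.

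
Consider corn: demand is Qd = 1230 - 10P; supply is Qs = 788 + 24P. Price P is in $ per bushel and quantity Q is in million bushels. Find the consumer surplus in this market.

Consumer surplus = 60500

Set Qd = Qs: 1230 - 10P = 788 + 24P, so 442 = 34P and P* = 13.
Substitute back: Q* = 1230 - 10(13) = 1100.
Demand choke price (Qd = 0): P = 1230/10 = 123. Consumer surplus = ½ × (123 - 13) × 1100 = 60500.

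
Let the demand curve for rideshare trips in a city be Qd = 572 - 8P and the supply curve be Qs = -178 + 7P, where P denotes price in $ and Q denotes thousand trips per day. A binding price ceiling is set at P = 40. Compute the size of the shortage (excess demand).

At P = 40: Qd = 252 and Qs = 102.
Shortage = Qd - Qs = 252 - 102 = 150.

Shortage = 150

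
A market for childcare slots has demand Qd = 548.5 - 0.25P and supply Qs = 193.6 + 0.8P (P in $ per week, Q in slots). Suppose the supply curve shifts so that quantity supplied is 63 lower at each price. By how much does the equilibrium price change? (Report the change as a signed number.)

Set Qd = Qs: 548.5 - 0.25P = 193.6 + 0.8P, so 354.9 = 1.05P and P* = 338.
Substitute back: Q* = 548.5 - 0.25(338) = 464.
After the shift, supply is Qs = 130.6 + 0.8P.
The new intersection has 417.9 = 1.05P, i.e. P = 398, Q = 449.
ΔP = 398 - 338 = 60.

ΔP = 60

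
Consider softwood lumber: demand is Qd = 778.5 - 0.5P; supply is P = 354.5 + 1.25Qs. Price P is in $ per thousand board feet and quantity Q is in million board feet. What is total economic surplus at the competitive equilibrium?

Total surplus = 222462.5

Inverting to quantity form: Qs = -283.6 + 0.8P.
Set Qd = Qs: 778.5 - 0.5P = -283.6 + 0.8P, so 1062.1 = 1.3P and P* = 817.
From the demand curve, Q* = 778.5 - 0.5(817) = 370.
Demand choke price = 1557; supply choke price = 354.5. CS = ½(1557 - 817)(370) = 136900; PS = ½(817 - 354.5)(370) = 85562.5. Total surplus = 222462.5.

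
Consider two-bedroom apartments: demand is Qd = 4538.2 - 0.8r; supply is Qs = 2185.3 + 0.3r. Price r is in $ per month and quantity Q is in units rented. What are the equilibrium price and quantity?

At equilibrium Qd = Qs, so 4538.2 - 0.8r = 2185.3 + 0.3r; collecting terms, 2352.9 = 1.1r and r* = 2139.
Then Q* = 4538.2 - 0.8(2139) = 2827.

r* = 2139, Q* = 2827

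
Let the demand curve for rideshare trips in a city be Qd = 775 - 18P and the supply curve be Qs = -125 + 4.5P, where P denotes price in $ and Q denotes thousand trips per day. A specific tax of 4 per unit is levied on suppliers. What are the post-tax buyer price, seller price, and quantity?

Suppliers keep P_s = P_b - 4 per unit, so supply in terms of the buyer price is Qs = -143 + 4.5P_b.
Equate demand and the shifted supply: 775 - 18P_b = -143 + 4.5P_b, giving 22.5P_b = 918, so P_b = 40.8.
So P_s = 36.8 and the quantity traded is Q = 775 - 18(40.8) = 40.6.

P_b = 40.8, P_s = 36.8, Q = 40.6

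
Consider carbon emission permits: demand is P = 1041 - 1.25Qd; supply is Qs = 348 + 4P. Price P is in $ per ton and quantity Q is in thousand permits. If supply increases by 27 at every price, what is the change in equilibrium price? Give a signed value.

ΔP = -5.625

Solving each curve for Q: Qd = 832.8 - 0.8P.
Equating demand and supply, 832.8 - 0.8P = 348 + 4P gives 4.8P = 484.8, so P* = 101.
From the demand curve, Q* = 832.8 - 0.8(101) = 752.
After the shift, supply is Qs = 375 + 4P.
Re-solving, 4.8P = 457.8 gives P = 95.375 and Q = 756.5.
ΔP = 95.375 - 101 = -5.625.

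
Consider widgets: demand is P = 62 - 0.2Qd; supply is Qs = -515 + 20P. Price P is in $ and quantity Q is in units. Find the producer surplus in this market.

Rewriting in direct form: Qd = 310 - 5P.
Set Qd = Qs: 310 - 5P = -515 + 20P, so 825 = 25P and P* = 33.
Plugging P* into demand: Q* = 310 - 5(33) = 145.
Supply choke price (Qs = 0): P = 25.75. Producer surplus = ½ × (33 - 25.75) × 145 = 525.625.

Producer surplus = 525.625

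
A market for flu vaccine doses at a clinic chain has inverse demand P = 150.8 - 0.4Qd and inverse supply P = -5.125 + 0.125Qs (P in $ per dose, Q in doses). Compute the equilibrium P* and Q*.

P* = 32, Q* = 297

In direct form, Qd = 377 - 2.5P and Qs = 41 + 8P.
Set Qd = Qs: 377 - 2.5P = 41 + 8P, so 336 = 10.5P and P* = 32.
Then Q* = 377 - 2.5(32) = 297.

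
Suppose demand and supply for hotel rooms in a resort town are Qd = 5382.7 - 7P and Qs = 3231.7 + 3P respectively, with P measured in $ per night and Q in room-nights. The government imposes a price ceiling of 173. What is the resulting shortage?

Evaluating both curves at the ceiling price 173 gives Qd = 4171.7, Qs = 3750.7.
Shortage = Qd - Qs = 4171.7 - 3750.7 = 421.

Shortage = 421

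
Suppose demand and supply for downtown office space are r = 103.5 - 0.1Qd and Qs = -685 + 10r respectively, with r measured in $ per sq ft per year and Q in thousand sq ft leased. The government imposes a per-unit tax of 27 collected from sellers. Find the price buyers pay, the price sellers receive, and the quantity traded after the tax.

In direct form, Qd = 1035 - 10r.
With a tax of 27 on sellers, they supply based on the net price r_s = r_b - 27, so Qs = -955 + 10r_b.
Market clearing requires 1035 - 10r_b = -955 + 10r_b; hence 1990 = 20r_b and r_b = 99.5.
Then r_s = 99.5 - 27 = 72.5 and Q = 1035 - 10(99.5) = 40.

r_b = 99.5, r_s = 72.5, Q = 40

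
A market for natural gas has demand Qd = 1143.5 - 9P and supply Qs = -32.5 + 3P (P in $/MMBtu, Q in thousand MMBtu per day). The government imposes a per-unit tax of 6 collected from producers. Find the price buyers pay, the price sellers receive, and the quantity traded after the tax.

P_b = 99.5, P_s = 93.5, Q = 248

Producers keep P_s = P_b - 6 per unit, so supply in terms of the buyer price is Qs = -50.5 + 3P_b.
Set Qd = Qs: 1143.5 - 9P_b = -50.5 + 3P_b, so 1194 = 12P_b and P_b = 99.5.
Then P_s = 99.5 - 6 = 93.5 and Q = 1143.5 - 9(99.5) = 248.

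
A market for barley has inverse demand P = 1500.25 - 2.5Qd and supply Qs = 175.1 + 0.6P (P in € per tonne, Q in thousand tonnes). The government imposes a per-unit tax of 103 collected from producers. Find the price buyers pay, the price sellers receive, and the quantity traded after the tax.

Solving each curve for Q: Qd = 600.1 - 0.4P.
With a tax of 103 on producers, they supply based on the net price P_s = P_b - 103, so Qs = 113.3 + 0.6P_b.
Market clearing requires 600.1 - 0.4P_b = 113.3 + 0.6P_b; hence 486.8 = P_b and P_b = 486.8.
Then P_s = 486.8 - 103 = 383.8 and Q = 600.1 - 0.4(486.8) = 405.38.

P_b = 486.8, P_s = 383.8, Q = 405.38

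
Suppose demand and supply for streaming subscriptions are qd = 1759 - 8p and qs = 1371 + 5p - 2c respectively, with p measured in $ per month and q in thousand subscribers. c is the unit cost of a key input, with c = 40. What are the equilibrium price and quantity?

With c = 40, supply is qs = 1291 + 5p.
At equilibrium qd = qs, so 1759 - 8p = 1291 + 5p; collecting terms, 468 = 13p and p* = 36.
Plugging p* into demand: q* = 1759 - 8(36) = 1471.

p* = 36, q* = 1471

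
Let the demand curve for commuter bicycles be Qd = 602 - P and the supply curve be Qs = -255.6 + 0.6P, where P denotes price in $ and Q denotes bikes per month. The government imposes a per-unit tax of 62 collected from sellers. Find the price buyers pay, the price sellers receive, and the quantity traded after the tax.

P_b = 559.25, P_s = 497.25, Q = 42.75

The tax drives a wedge P_b - P_s = 62. Substituting P_s = P_b - 62 into supply: Qs = -292.8 + 0.6P_b.
Market clearing requires 602 - P_b = -292.8 + 0.6P_b; hence 894.8 = 1.6P_b and P_b = 559.25.
So P_s = 497.25 and the quantity traded is Q = 602 - 559.25 = 42.75.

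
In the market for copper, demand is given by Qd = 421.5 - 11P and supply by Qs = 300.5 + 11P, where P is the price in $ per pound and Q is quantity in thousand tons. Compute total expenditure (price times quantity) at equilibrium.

At equilibrium Qd = Qs, so 421.5 - 11P = 300.5 + 11P; collecting terms, 121 = 22P and P* = 5.5.
Plugging P* into demand: Q* = 421.5 - 11(5.5) = 361.
Total expenditure = P* × Q* = 5.5 × 361 = 1985.5.

Total expenditure = 1985.5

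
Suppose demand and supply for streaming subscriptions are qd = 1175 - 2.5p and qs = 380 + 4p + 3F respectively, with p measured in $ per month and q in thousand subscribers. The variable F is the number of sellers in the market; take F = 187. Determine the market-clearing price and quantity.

With F = 187, supply is qs = 941 + 4p.
At equilibrium qd = qs, so 1175 - 2.5p = 941 + 4p; collecting terms, 234 = 6.5p and p* = 36.
From the demand curve, q* = 1175 - 2.5(36) = 1085.

p* = 36, q* = 1085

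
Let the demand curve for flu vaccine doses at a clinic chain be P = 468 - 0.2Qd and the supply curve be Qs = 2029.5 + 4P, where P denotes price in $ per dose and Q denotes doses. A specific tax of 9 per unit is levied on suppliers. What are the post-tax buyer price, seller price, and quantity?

Rewriting in direct form: Qd = 2340 - 5P.
Suppliers keep P_s = P_b - 9 per unit, so supply in terms of the buyer price is Qs = 1993.5 + 4P_b.
Set Qd = Qs: 2340 - 5P_b = 1993.5 + 4P_b, so 346.5 = 9P_b and P_b = 38.5.
Then P_s = 38.5 - 9 = 29.5 and Q = 2340 - 5(38.5) = 2147.5.

P_b = 38.5, P_s = 29.5, Q = 2147.5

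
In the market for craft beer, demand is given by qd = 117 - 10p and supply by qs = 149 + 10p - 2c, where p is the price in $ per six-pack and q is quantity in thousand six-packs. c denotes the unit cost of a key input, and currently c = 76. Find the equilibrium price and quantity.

p* = 6, q* = 57

With c = 76, supply is qs = -3 + 10p.
Equating demand and supply, 117 - 10p = -3 + 10p gives 20p = 120, so p* = 6.
From the demand curve, q* = 117 - 10(6) = 57.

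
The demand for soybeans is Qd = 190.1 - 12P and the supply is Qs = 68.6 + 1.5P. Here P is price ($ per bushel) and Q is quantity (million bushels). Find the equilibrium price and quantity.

P* = 9, Q* = 82.1

The market clears where 190.1 - 12P = 68.6 + 1.5P. Rearranging, 13.5P = 121.5, hence P* = 9.
Plugging P* into demand: Q* = 190.1 - 12(9) = 82.1.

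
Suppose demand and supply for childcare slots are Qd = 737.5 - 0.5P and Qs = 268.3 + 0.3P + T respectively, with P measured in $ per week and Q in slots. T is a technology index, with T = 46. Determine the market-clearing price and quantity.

P* = 529, Q* = 473

With T = 46, supply is Qs = 314.3 + 0.3P.
Equating demand and supply, 737.5 - 0.5P = 314.3 + 0.3P gives 0.8P = 423.2, so P* = 529.
Substitute back: Q* = 737.5 - 0.5(529) = 473.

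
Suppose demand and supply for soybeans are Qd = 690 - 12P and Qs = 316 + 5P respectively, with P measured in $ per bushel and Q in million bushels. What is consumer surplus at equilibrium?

Equating demand and supply, 690 - 12P = 316 + 5P gives 17P = 374, so P* = 22.
Then Q* = 690 - 12(22) = 426.
Demand choke price (Qd = 0): P = 690/12 = 57.5. Consumer surplus = ½ × (57.5 - 22) × 426 = 7561.5.

Consumer surplus = 7561.5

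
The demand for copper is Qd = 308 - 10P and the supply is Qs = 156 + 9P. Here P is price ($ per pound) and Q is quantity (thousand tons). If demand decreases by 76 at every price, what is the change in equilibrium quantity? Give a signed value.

At equilibrium Qd = Qs, so 308 - 10P = 156 + 9P; collecting terms, 152 = 19P and P* = 8.
Plugging P* into demand: Q* = 308 - 10(8) = 228.
After the shift, demand is Qd = 232 - 10P.
Re-solving, 19P = 76 gives P = 4 and Q = 192.
ΔQ = 192 - 228 = -36.

ΔQ = -36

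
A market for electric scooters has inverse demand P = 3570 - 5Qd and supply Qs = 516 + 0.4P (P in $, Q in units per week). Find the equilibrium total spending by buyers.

In direct form, Qd = 714 - 0.2P.
At equilibrium Qd = Qs, so 714 - 0.2P = 516 + 0.4P; collecting terms, 198 = 0.6P and P* = 330.
Then Q* = 714 - 0.2(330) = 648.
Total spending by buyers = P* × Q* = 330 × 648 = 213840.

Total spending by buyers = 213840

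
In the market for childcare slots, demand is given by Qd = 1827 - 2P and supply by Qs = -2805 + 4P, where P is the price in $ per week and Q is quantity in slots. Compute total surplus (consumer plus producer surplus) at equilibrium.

Total surplus = 30033.375

At equilibrium Qd = Qs, so 1827 - 2P = -2805 + 4P; collecting terms, 4632 = 6P and P* = 772.
Substitute back: Q* = 1827 - 2(772) = 283.
Demand choke price = 913.5; supply choke price = 701.25. CS = ½(913.5 - 772)(283) = 20022.25; PS = ½(772 - 701.25)(283) = 10011.125. Total surplus = 30033.375.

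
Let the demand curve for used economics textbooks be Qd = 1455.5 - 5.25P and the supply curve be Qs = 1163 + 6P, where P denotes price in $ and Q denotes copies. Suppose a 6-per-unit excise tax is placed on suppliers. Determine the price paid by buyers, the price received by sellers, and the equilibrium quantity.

The tax drives a wedge P_b - P_s = 6. Substituting P_s = P_b - 6 into supply: Qs = 1127 + 6P_b.
Market clearing requires 1455.5 - 5.25P_b = 1127 + 6P_b; hence 328.5 = 11.25P_b and P_b = 29.2.
So P_s = 23.2 and the quantity traded is Q = 1455.5 - 5.25(29.2) = 1302.2.

P_b = 29.2, P_s = 23.2, Q = 1302.2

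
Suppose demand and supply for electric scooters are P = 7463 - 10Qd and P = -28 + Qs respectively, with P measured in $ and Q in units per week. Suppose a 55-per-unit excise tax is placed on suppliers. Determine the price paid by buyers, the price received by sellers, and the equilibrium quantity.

P_b = 703, P_s = 648, Q = 676

Inverting to quantity form: Qd = 746.3 - 0.1P and Qs = 28 + P.
Suppliers keep P_s = P_b - 55 per unit, so supply in terms of the buyer price is Qs = -27 + P_b.
Set Qd = Qs: 746.3 - 0.1P_b = -27 + P_b, so 773.3 = 1.1P_b and P_b = 703.
Then P_s = 703 - 55 = 648 and Q = 746.3 - 0.1(703) = 676.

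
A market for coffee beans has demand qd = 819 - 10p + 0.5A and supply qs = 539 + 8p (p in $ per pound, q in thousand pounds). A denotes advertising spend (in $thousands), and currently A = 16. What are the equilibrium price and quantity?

With A = 16, demand is qd = 827 - 10p.
The market clears where 827 - 10p = 539 + 8p. Rearranging, 18p = 288, hence p* = 16.
Then q* = 827 - 10(16) = 667.

p* = 16, q* = 667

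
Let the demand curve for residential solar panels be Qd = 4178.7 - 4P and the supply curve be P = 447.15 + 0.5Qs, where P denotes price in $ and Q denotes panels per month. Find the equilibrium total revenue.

Total revenue = 673609.85

Inverting to quantity form: Qs = -894.3 + 2P.
Equating demand and supply, 4178.7 - 4P = -894.3 + 2P gives 6P = 5073, so P* = 845.5.
Plugging P* into demand: Q* = 4178.7 - 4(845.5) = 796.7.
Total revenue = P* × Q* = 845.5 × 796.7 = 673609.85.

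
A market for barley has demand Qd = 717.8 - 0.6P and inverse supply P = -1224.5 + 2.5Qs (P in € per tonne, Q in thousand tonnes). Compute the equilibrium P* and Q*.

P* = 228, Q* = 581

Rewriting in direct form: Qs = 489.8 + 0.4P.
At equilibrium Qd = Qs, so 717.8 - 0.6P = 489.8 + 0.4P; collecting terms, 228 = P and P* = 228.
From the demand curve, Q* = 717.8 - 0.6(228) = 581.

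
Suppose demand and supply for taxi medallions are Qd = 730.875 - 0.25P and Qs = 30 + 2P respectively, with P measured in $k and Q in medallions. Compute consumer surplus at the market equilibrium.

Set Qd = Qs: 730.875 - 0.25P = 30 + 2P, so 700.875 = 2.25P and P* = 311.5.
From the demand curve, Q* = 730.875 - 0.25(311.5) = 653.
Demand choke price (Qd = 0): P = 730.875/0.25 = 2923.5. Consumer surplus = ½ × (2923.5 - 311.5) × 653 = 852818.

Consumer surplus = 852818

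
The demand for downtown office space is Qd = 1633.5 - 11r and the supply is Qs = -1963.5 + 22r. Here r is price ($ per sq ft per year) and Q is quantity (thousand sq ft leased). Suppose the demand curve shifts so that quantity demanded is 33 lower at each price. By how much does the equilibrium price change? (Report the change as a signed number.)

Δr = -1

The market clears where 1633.5 - 11r = -1963.5 + 22r. Rearranging, 33r = 3597, hence r* = 109.
Substitute back: Q* = 1633.5 - 11(109) = 434.5.
After the shift, demand is Qd = 1600.5 - 11r.
New equilibrium: 3564 = 33r, so r = 108 and Q = 412.5.
Δr = 108 - 109 = -1.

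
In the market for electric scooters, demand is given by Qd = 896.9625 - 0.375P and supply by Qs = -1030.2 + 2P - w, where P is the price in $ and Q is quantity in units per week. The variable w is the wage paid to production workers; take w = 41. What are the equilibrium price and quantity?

With w = 41, supply is Qs = -1071.2 + 2P.
Set Qd = Qs: 896.9625 - 0.375P = -1071.2 + 2P, so 1968.1625 = 2.375P and P* = 828.7.
Substitute back: Q* = 896.9625 - 0.375(828.7) = 586.2.

P* = 828.7, Q* = 586.2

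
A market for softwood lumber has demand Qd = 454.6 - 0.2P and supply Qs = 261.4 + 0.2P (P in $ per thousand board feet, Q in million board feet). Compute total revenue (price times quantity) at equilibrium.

At equilibrium Qd = Qs, so 454.6 - 0.2P = 261.4 + 0.2P; collecting terms, 193.2 = 0.4P and P* = 483.
From the demand curve, Q* = 454.6 - 0.2(483) = 358.
Total revenue = P* × Q* = 483 × 358 = 172914.

Total revenue = 172914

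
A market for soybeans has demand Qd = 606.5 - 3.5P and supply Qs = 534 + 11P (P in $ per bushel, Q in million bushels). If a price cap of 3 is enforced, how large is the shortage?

Shortage = 29

With P fixed at 3, quantity demanded is 596 and quantity supplied is 567.
Shortage = Qd - Qs = 596 - 567 = 29.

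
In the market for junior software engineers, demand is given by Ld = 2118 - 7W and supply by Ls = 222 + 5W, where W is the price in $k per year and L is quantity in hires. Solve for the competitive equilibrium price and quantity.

W* = 158, L* = 1012

The market clears where 2118 - 7W = 222 + 5W. Rearranging, 12W = 1896, hence W* = 158.
From the demand curve, L* = 2118 - 7(158) = 1012.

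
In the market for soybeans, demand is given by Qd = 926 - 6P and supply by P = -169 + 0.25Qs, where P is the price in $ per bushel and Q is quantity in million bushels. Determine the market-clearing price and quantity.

Inverting to quantity form: Qs = 676 + 4P.
At equilibrium Qd = Qs, so 926 - 6P = 676 + 4P; collecting terms, 250 = 10P and P* = 25.
Plugging P* into demand: Q* = 926 - 6(25) = 776.

P* = 25, Q* = 776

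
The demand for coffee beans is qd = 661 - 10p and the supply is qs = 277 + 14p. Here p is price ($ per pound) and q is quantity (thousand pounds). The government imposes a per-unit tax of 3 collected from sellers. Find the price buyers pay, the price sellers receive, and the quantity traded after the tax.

Sellers keep p_s = p_b - 3 per unit, so supply in terms of the buyer price is qs = 235 + 14p_b.
Market clearing requires 661 - 10p_b = 235 + 14p_b; hence 426 = 24p_b and p_b = 17.75.
So p_s = 14.75 and the quantity traded is q = 661 - 10(17.75) = 483.5.

p_b = 17.75, p_s = 14.75, q = 483.5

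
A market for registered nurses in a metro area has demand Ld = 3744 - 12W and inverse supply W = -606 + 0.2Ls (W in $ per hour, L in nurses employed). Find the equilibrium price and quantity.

W* = 42, L* = 3240

Inverting to quantity form: Ls = 3030 + 5W.
Equating demand and supply, 3744 - 12W = 3030 + 5W gives 17W = 714, so W* = 42.
Substitute back: L* = 3744 - 12(42) = 3240.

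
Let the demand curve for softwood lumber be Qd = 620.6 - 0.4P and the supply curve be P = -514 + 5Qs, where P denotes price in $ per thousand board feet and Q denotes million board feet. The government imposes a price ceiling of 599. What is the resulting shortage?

In direct form, Qs = 102.8 + 0.2P.
Evaluating both curves at the ceiling price 599 gives Qd = 381, Qs = 222.6.
Shortage = Qd - Qs = 381 - 222.6 = 158.4.

Shortage = 158.4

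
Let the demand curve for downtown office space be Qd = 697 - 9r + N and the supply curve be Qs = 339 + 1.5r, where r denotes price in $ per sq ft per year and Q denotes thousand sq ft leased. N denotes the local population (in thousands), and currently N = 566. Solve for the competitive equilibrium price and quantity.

r* = 88, Q* = 471

With N = 566, demand is Qd = 1263 - 9r.
The market clears where 1263 - 9r = 339 + 1.5r. Rearranging, 10.5r = 924, hence r* = 88.
Substitute back: Q* = 1263 - 9(88) = 471.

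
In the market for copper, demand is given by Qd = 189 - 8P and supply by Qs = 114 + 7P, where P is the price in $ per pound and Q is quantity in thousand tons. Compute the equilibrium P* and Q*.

P* = 5, Q* = 149

The market clears where 189 - 8P = 114 + 7P. Rearranging, 15P = 75, hence P* = 5.
From the demand curve, Q* = 189 - 8(5) = 149.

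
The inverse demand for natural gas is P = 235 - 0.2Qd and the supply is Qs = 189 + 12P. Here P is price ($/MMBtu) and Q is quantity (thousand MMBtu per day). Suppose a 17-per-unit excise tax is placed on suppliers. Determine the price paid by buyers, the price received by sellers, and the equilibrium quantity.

Rewriting in direct form: Qd = 1175 - 5P.
Suppliers keep P_s = P_b - 17 per unit, so supply in terms of the buyer price is Qs = -15 + 12P_b.
Equate demand and the shifted supply: 1175 - 5P_b = -15 + 12P_b, giving 17P_b = 1190, so P_b = 70.
So P_s = 53 and the quantity traded is Q = 1175 - 5(70) = 825.

P_b = 70, P_s = 53, Q = 825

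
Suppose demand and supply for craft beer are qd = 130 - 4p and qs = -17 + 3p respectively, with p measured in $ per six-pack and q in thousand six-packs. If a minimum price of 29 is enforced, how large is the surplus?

Surplus = 56

At p = 29: qd = 14 and qs = 70.
Surplus = qs - qd = 70 - 14 = 56.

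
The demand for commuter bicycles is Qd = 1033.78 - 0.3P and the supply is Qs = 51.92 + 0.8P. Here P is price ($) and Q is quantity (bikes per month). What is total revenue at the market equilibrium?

At equilibrium Qd = Qs, so 1033.78 - 0.3P = 51.92 + 0.8P; collecting terms, 981.86 = 1.1P and P* = 892.6.
From the demand curve, Q* = 1033.78 - 0.3(892.6) = 766.
Total revenue = P* × Q* = 892.6 × 766 = 683731.6.

Total revenue = 683731.6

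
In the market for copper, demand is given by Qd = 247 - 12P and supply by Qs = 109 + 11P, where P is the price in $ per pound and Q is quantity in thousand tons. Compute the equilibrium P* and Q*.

The market clears where 247 - 12P = 109 + 11P. Rearranging, 23P = 138, hence P* = 6.
Then Q* = 247 - 12(6) = 175.

P* = 6, Q* = 175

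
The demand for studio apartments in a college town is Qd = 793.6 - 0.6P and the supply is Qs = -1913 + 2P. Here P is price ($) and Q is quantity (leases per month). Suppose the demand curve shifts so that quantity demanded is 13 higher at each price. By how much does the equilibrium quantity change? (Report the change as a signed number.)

ΔQ = 10

The market clears where 793.6 - 0.6P = -1913 + 2P. Rearranging, 2.6P = 2706.6, hence P* = 1041.
From the demand curve, Q* = 793.6 - 0.6(1041) = 169.
After the shift, demand is Qd = 806.6 - 0.6P.
Re-solving, 2.6P = 2719.6 gives P = 1046 and Q = 179.
ΔQ = 179 - 169 = 10.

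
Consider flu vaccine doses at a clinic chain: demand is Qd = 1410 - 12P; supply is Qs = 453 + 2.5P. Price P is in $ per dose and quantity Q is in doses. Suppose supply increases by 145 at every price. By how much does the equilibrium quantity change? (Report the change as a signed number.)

Set Qd = Qs: 1410 - 12P = 453 + 2.5P, so 957 = 14.5P and P* = 66.
Then Q* = 1410 - 12(66) = 618.
After the shift, supply is Qs = 598 + 2.5P.
New equilibrium: 812 = 14.5P, so P = 56 and Q = 738.
ΔQ = 738 - 618 = 120.

ΔQ = 120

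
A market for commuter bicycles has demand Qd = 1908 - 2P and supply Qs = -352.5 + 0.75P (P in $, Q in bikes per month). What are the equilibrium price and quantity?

Set Qd = Qs: 1908 - 2P = -352.5 + 0.75P, so 2260.5 = 2.75P and P* = 822.
Plugging P* into demand: Q* = 1908 - 2(822) = 264.

P* = 822, Q* = 264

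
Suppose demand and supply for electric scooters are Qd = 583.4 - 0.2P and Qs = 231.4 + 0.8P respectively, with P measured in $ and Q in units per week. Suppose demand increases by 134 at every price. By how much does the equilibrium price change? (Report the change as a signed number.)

ΔP = 134

At equilibrium Qd = Qs, so 583.4 - 0.2P = 231.4 + 0.8P; collecting terms, 352 = P and P* = 352.
Plugging P* into demand: Q* = 583.4 - 0.2(352) = 513.
After the shift, demand is Qd = 717.4 - 0.2P.
New equilibrium: 486 = P, so P = 486 and Q = 620.2.
ΔP = 486 - 352 = 134.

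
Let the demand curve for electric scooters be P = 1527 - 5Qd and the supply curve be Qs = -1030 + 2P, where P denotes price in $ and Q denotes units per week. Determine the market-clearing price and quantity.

Rewriting in direct form: Qd = 305.4 - 0.2P.
The market clears where 305.4 - 0.2P = -1030 + 2P. Rearranging, 2.2P = 1335.4, hence P* = 607.
Plugging P* into demand: Q* = 305.4 - 0.2(607) = 184.

P* = 607, Q* = 184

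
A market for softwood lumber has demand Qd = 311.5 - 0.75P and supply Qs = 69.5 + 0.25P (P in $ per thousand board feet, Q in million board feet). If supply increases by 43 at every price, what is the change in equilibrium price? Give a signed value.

The market clears where 311.5 - 0.75P = 69.5 + 0.25P. Rearranging, P = 242, hence P* = 242.
Plugging P* into demand: Q* = 311.5 - 0.75(242) = 130.
After the shift, supply is Qs = 112.5 + 0.25P.
New equilibrium: 199 = P, so P = 199 and Q = 162.25.
ΔP = 199 - 242 = -43.

ΔP = -43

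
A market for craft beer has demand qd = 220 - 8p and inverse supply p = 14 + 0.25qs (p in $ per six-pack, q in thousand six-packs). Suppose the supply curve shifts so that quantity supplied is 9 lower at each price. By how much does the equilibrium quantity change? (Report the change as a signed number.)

Δq = -6

Rewriting in direct form: qs = -56 + 4p.
The market clears where 220 - 8p = -56 + 4p. Rearranging, 12p = 276, hence p* = 23.
From the demand curve, q* = 220 - 8(23) = 36.
After the shift, supply is qs = -65 + 4p.
Re-solving, 12p = 285 gives p = 23.75 and q = 30.
Δq = 30 - 36 = -6.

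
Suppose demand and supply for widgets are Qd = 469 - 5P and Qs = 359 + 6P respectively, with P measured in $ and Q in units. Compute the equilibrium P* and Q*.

P* = 10, Q* = 419

Set Qd = Qs: 469 - 5P = 359 + 6P, so 110 = 11P and P* = 10.
Substitute back: Q* = 469 - 5(10) = 419.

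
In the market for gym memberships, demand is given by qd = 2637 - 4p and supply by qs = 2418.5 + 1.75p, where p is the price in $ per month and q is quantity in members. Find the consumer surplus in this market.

Consumer surplus = 771903.125

Equating demand and supply, 2637 - 4p = 2418.5 + 1.75p gives 5.75p = 218.5, so p* = 38.
Then q* = 2637 - 4(38) = 2485.
Demand choke price (qd = 0): p = 2637/4 = 659.25. Consumer surplus = ½ × (659.25 - 38) × 2485 = 771903.125.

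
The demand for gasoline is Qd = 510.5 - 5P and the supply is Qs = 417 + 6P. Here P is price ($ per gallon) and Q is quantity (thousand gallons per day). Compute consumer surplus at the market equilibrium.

Consumer surplus = 21902.4

Set Qd = Qs: 510.5 - 5P = 417 + 6P, so 93.5 = 11P and P* = 8.5.
From the demand curve, Q* = 510.5 - 5(8.5) = 468.
Demand choke price (Qd = 0): P = 510.5/5 = 102.1. Consumer surplus = ½ × (102.1 - 8.5) × 468 = 21902.4.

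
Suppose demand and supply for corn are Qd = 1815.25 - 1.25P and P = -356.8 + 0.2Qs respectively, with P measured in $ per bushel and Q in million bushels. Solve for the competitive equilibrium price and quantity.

P* = 5, Q* = 1809

Solving each curve for Q: Qs = 1784 + 5P.
At equilibrium Qd = Qs, so 1815.25 - 1.25P = 1784 + 5P; collecting terms, 31.25 = 6.25P and P* = 5.
Then Q* = 1815.25 - 1.25(5) = 1809.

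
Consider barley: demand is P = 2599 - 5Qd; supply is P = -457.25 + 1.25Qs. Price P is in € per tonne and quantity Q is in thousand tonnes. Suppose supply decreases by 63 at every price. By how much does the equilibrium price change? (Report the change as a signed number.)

ΔP = 63

In direct form, Qd = 519.8 - 0.2P and Qs = 365.8 + 0.8P.
Set Qd = Qs: 519.8 - 0.2P = 365.8 + 0.8P, so 154 = P and P* = 154.
Then Q* = 519.8 - 0.2(154) = 489.
After the shift, supply is Qs = 302.8 + 0.8P.
The new intersection has 217 = P, i.e. P = 217, Q = 476.4.
ΔP = 217 - 154 = 63.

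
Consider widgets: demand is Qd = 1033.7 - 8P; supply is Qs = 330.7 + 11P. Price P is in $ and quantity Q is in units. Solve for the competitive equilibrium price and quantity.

Set Qd = Qs: 1033.7 - 8P = 330.7 + 11P, so 703 = 19P and P* = 37.
From the demand curve, Q* = 1033.7 - 8(37) = 737.7.

P* = 37, Q* = 737.7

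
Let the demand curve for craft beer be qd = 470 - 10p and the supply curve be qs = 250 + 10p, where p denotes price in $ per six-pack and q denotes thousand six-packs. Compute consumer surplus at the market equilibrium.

Consumer surplus = 6480

Set qd = qs: 470 - 10p = 250 + 10p, so 220 = 20p and p* = 11.
Then q* = 470 - 10(11) = 360.
Demand choke price (qd = 0): p = 470/10 = 47. Consumer surplus = ½ × (47 - 11) × 360 = 6480.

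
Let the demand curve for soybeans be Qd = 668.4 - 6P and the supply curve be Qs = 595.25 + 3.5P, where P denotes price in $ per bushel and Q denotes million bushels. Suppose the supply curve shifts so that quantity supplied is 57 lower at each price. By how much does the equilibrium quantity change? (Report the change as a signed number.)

ΔQ = -36

Equating demand and supply, 668.4 - 6P = 595.25 + 3.5P gives 9.5P = 73.15, so P* = 7.7.
Then Q* = 668.4 - 6(7.7) = 622.2.
After the shift, supply is Qs = 538.25 + 3.5P.
Re-solving, 9.5P = 130.15 gives P = 13.7 and Q = 586.2.
ΔQ = 586.2 - 622.2 = -36.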